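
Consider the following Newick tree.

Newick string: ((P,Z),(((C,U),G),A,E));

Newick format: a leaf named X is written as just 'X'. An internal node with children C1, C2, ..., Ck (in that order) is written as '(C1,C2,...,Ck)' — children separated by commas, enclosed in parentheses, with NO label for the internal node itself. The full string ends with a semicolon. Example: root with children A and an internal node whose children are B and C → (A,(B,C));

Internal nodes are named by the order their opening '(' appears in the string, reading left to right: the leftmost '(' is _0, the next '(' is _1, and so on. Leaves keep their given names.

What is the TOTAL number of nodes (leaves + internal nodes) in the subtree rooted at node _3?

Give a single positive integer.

Answer: 5

Derivation:
Newick: ((P,Z),(((C,U),G),A,E));
Locate _3: it is the '(' at position 8 (the 4th '(' reading left to right).
Query: subtree rooted at _3
_3: subtree_size = 1 + 4
  _4: subtree_size = 1 + 2
    C: subtree_size = 1 + 0
    U: subtree_size = 1 + 0
  G: subtree_size = 1 + 0
Total subtree size of _3: 5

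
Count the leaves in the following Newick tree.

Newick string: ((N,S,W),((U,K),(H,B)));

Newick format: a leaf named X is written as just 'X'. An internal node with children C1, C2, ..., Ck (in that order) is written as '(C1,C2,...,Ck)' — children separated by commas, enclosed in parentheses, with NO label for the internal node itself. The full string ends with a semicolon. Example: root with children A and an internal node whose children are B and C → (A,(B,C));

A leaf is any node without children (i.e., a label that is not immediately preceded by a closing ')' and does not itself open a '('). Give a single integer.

Newick: ((N,S,W),((U,K),(H,B)));
Scan left-to-right; a leaf is any maximal label run not followed by '(':
  pos 2: leaf 'N' → count = 1
  pos 4: leaf 'S' → count = 2
  pos 6: leaf 'W' → count = 3
  pos 11: leaf 'U' → count = 4
  pos 13: leaf 'K' → count = 5
  pos 17: leaf 'H' → count = 6
  pos 19: leaf 'B' → count = 7
Total leaves: 7

Answer: 7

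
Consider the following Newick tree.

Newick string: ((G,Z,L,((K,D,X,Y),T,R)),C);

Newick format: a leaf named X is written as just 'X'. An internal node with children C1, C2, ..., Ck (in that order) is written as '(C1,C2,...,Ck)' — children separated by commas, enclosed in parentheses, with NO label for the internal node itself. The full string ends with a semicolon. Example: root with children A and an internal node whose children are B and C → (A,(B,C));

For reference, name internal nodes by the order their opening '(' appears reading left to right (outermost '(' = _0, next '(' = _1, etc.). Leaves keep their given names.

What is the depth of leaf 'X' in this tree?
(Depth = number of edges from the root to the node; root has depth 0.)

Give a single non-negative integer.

Newick: ((G,Z,L,((K,D,X,Y),T,R)),C);
Naming internals by '(' encounter order: outermost '(' = _0, next = _1, ...
Query node: X
Path from root: _0 -> _1 -> _2 -> _3 -> X
Depth of X: 4 (number of edges from root)

Answer: 4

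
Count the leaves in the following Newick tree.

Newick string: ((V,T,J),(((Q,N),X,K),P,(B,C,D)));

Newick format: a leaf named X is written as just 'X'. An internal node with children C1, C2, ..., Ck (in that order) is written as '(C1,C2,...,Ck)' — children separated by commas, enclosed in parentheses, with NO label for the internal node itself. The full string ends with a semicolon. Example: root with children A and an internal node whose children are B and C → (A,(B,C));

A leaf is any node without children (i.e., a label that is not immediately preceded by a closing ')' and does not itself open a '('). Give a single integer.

Newick: ((V,T,J),(((Q,N),X,K),P,(B,C,D)));
Scan left-to-right; a leaf is any maximal label run not followed by '(':
  pos 2: leaf 'V' → count = 1
  pos 4: leaf 'T' → count = 2
  pos 6: leaf 'J' → count = 3
  pos 12: leaf 'Q' → count = 4
  pos 14: leaf 'N' → count = 5
  pos 17: leaf 'X' → count = 6
  pos 19: leaf 'K' → count = 7
  pos 22: leaf 'P' → count = 8
  pos 25: leaf 'B' → count = 9
  pos 27: leaf 'C' → count = 10
  pos 29: leaf 'D' → count = 11
Total leaves: 11

Answer: 11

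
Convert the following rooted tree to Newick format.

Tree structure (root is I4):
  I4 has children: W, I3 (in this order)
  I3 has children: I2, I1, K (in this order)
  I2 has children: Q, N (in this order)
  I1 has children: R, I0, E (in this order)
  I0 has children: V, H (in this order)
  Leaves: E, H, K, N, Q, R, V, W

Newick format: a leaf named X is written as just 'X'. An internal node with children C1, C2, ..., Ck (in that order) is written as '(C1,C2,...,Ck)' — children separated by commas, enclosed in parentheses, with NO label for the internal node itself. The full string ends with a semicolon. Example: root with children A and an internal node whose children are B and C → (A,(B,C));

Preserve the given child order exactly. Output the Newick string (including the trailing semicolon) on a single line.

internal I4 with children ['W', 'I3']
  leaf 'W' → 'W'
  internal I3 with children ['I2', 'I1', 'K']
    internal I2 with children ['Q', 'N']
      leaf 'Q' → 'Q'
      leaf 'N' → 'N'
    → '(Q,N)'
    internal I1 with children ['R', 'I0', 'E']
      leaf 'R' → 'R'
      internal I0 with children ['V', 'H']
        leaf 'V' → 'V'
        leaf 'H' → 'H'
      → '(V,H)'
      leaf 'E' → 'E'
    → '(R,(V,H),E)'
    leaf 'K' → 'K'
  → '((Q,N),(R,(V,H),E),K)'
→ '(W,((Q,N),(R,(V,H),E),K))'
Final: (W,((Q,N),(R,(V,H),E),K));

Answer: (W,((Q,N),(R,(V,H),E),K));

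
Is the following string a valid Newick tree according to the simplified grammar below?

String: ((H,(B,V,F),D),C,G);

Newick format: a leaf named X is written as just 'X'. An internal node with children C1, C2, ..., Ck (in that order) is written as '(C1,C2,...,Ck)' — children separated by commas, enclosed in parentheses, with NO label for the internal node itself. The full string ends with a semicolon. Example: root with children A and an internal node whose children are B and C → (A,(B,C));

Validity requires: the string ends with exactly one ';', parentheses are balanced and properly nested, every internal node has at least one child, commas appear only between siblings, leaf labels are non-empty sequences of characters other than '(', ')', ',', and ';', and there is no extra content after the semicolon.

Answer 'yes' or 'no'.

Answer: yes

Derivation:
Input: ((H,(B,V,F),D),C,G);
Paren balance: 3 '(' vs 3 ')' OK
Ends with single ';': True
Full parse: OK
Valid: True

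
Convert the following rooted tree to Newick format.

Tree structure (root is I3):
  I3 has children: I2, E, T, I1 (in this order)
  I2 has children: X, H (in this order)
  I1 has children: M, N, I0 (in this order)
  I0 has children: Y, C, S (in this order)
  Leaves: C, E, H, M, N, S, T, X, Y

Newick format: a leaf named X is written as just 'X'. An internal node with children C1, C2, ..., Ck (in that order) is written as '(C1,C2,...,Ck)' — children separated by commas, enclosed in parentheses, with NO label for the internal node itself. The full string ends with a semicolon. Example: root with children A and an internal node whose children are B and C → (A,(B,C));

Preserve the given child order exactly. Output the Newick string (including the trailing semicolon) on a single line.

internal I3 with children ['I2', 'E', 'T', 'I1']
  internal I2 with children ['X', 'H']
    leaf 'X' → 'X'
    leaf 'H' → 'H'
  → '(X,H)'
  leaf 'E' → 'E'
  leaf 'T' → 'T'
  internal I1 with children ['M', 'N', 'I0']
    leaf 'M' → 'M'
    leaf 'N' → 'N'
    internal I0 with children ['Y', 'C', 'S']
      leaf 'Y' → 'Y'
      leaf 'C' → 'C'
      leaf 'S' → 'S'
    → '(Y,C,S)'
  → '(M,N,(Y,C,S))'
→ '((X,H),E,T,(M,N,(Y,C,S)))'
Final: ((X,H),E,T,(M,N,(Y,C,S)));

Answer: ((X,H),E,T,(M,N,(Y,C,S)));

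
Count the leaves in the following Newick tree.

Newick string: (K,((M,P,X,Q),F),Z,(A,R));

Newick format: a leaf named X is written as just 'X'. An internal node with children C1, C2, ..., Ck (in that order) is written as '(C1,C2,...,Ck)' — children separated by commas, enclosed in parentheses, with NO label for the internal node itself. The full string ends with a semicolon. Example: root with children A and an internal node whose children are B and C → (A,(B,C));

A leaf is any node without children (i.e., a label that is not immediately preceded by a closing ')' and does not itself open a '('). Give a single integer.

Newick: (K,((M,P,X,Q),F),Z,(A,R));
Scan left-to-right; a leaf is any maximal label run not followed by '(':
  pos 1: leaf 'K' → count = 1
  pos 5: leaf 'M' → count = 2
  pos 7: leaf 'P' → count = 3
  pos 9: leaf 'X' → count = 4
  pos 11: leaf 'Q' → count = 5
  pos 14: leaf 'F' → count = 6
  pos 17: leaf 'Z' → count = 7
  pos 20: leaf 'A' → count = 8
  pos 22: leaf 'R' → count = 9
Total leaves: 9

Answer: 9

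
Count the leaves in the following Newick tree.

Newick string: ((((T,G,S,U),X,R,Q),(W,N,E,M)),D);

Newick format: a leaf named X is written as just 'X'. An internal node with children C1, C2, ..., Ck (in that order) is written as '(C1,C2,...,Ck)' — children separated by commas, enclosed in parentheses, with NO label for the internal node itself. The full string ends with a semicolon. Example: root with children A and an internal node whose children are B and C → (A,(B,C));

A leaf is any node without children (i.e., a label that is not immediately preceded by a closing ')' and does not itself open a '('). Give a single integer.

Answer: 12

Derivation:
Newick: ((((T,G,S,U),X,R,Q),(W,N,E,M)),D);
Scan left-to-right; a leaf is any maximal label run not followed by '(':
  pos 4: leaf 'T' → count = 1
  pos 6: leaf 'G' → count = 2
  pos 8: leaf 'S' → count = 3
  pos 10: leaf 'U' → count = 4
  pos 13: leaf 'X' → count = 5
  pos 15: leaf 'R' → count = 6
  pos 17: leaf 'Q' → count = 7
  pos 21: leaf 'W' → count = 8
  pos 23: leaf 'N' → count = 9
  pos 25: leaf 'E' → count = 10
  pos 27: leaf 'M' → count = 11
  pos 31: leaf 'D' → count = 12
Total leaves: 12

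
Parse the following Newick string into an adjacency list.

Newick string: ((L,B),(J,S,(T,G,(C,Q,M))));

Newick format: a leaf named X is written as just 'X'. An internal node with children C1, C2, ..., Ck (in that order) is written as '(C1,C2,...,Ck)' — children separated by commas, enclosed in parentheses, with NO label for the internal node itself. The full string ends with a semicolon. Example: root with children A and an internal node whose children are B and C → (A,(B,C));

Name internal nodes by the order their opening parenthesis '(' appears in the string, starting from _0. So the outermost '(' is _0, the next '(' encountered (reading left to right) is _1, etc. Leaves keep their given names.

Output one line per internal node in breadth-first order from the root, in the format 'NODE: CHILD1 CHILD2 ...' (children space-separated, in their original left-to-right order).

Input: ((L,B),(J,S,(T,G,(C,Q,M))));
Scanning left-to-right, naming '(' by encounter order:
  pos 0: '(' -> open internal node _0 (depth 1)
  pos 1: '(' -> open internal node _1 (depth 2)
  pos 5: ')' -> close internal node _1 (now at depth 1)
  pos 7: '(' -> open internal node _2 (depth 2)
  pos 12: '(' -> open internal node _3 (depth 3)
  pos 17: '(' -> open internal node _4 (depth 4)
  pos 23: ')' -> close internal node _4 (now at depth 3)
  pos 24: ')' -> close internal node _3 (now at depth 2)
  pos 25: ')' -> close internal node _2 (now at depth 1)
  pos 26: ')' -> close internal node _0 (now at depth 0)
Total internal nodes: 5
BFS adjacency from root:
  _0: _1 _2
  _1: L B
  _2: J S _3
  _3: T G _4
  _4: C Q M

Answer: _0: _1 _2
_1: L B
_2: J S _3
_3: T G _4
_4: C Q M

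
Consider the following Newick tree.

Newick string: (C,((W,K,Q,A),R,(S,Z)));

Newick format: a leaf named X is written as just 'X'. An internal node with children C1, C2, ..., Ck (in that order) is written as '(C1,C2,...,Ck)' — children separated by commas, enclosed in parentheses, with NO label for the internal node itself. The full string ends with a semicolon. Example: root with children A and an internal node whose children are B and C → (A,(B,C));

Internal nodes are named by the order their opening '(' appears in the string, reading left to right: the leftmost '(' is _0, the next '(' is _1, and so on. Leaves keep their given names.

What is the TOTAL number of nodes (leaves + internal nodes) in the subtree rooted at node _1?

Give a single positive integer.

Newick: (C,((W,K,Q,A),R,(S,Z)));
Locate _1: it is the '(' at position 3 (the 2nd '(' reading left to right).
Query: subtree rooted at _1
_1: subtree_size = 1 + 9
  _2: subtree_size = 1 + 4
    W: subtree_size = 1 + 0
    K: subtree_size = 1 + 0
    Q: subtree_size = 1 + 0
    A: subtree_size = 1 + 0
  R: subtree_size = 1 + 0
  _3: subtree_size = 1 + 2
    S: subtree_size = 1 + 0
    Z: subtree_size = 1 + 0
Total subtree size of _1: 10

Answer: 10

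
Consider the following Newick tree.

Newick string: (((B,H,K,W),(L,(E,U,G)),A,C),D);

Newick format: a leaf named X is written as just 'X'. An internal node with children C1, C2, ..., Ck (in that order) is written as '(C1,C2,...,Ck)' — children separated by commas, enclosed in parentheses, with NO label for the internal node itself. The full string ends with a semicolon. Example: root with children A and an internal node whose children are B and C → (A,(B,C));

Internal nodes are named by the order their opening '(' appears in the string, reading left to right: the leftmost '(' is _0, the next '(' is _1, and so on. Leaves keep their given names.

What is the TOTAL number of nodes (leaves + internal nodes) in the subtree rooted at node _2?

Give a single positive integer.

Newick: (((B,H,K,W),(L,(E,U,G)),A,C),D);
Locate _2: it is the '(' at position 2 (the 3rd '(' reading left to right).
Query: subtree rooted at _2
_2: subtree_size = 1 + 4
  B: subtree_size = 1 + 0
  H: subtree_size = 1 + 0
  K: subtree_size = 1 + 0
  W: subtree_size = 1 + 0
Total subtree size of _2: 5

Answer: 5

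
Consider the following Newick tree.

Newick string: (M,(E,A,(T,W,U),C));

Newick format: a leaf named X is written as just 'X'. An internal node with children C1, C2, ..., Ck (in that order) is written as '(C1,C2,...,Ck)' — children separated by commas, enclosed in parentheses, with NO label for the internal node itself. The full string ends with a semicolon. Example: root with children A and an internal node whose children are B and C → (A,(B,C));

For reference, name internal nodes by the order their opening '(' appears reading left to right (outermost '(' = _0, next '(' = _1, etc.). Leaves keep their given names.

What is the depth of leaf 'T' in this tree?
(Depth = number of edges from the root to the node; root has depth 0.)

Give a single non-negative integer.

Answer: 3

Derivation:
Newick: (M,(E,A,(T,W,U),C));
Naming internals by '(' encounter order: outermost '(' = _0, next = _1, ...
Query node: T
Path from root: _0 -> _1 -> _2 -> T
Depth of T: 3 (number of edges from root)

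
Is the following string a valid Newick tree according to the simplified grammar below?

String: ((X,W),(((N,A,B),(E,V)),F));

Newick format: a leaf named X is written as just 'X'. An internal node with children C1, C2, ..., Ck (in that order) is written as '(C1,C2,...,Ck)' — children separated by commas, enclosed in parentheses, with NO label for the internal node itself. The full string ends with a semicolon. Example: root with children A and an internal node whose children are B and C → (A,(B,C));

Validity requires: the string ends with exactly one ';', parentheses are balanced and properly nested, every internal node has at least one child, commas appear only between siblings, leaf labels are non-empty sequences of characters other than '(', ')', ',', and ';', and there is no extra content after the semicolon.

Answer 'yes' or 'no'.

Answer: yes

Derivation:
Input: ((X,W),(((N,A,B),(E,V)),F));
Paren balance: 6 '(' vs 6 ')' OK
Ends with single ';': True
Full parse: OK
Valid: True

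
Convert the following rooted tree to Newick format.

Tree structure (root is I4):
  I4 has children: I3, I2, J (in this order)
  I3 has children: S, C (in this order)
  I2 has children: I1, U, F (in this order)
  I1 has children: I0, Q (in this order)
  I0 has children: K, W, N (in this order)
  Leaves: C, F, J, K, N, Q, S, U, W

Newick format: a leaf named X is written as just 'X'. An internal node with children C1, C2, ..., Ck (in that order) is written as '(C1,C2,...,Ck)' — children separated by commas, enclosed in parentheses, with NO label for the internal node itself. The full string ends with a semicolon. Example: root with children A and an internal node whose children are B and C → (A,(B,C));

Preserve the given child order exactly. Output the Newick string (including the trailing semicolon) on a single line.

Answer: ((S,C),(((K,W,N),Q),U,F),J);

Derivation:
internal I4 with children ['I3', 'I2', 'J']
  internal I3 with children ['S', 'C']
    leaf 'S' → 'S'
    leaf 'C' → 'C'
  → '(S,C)'
  internal I2 with children ['I1', 'U', 'F']
    internal I1 with children ['I0', 'Q']
      internal I0 with children ['K', 'W', 'N']
        leaf 'K' → 'K'
        leaf 'W' → 'W'
        leaf 'N' → 'N'
      → '(K,W,N)'
      leaf 'Q' → 'Q'
    → '((K,W,N),Q)'
    leaf 'U' → 'U'
    leaf 'F' → 'F'
  → '(((K,W,N),Q),U,F)'
  leaf 'J' → 'J'
→ '((S,C),(((K,W,N),Q),U,F),J)'
Final: ((S,C),(((K,W,N),Q),U,F),J);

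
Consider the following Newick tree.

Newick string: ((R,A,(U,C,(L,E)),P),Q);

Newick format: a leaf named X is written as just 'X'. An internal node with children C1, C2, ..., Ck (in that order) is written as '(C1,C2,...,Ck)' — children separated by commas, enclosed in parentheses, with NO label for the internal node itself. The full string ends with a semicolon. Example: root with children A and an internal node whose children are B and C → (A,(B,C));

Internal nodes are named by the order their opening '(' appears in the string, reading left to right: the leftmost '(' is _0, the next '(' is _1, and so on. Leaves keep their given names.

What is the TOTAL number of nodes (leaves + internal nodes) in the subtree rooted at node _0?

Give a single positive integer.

Answer: 12

Derivation:
Newick: ((R,A,(U,C,(L,E)),P),Q);
Locate _0: it is the '(' at position 0 (the 1st '(' reading left to right).
Query: subtree rooted at _0
_0: subtree_size = 1 + 11
  _1: subtree_size = 1 + 9
    R: subtree_size = 1 + 0
    A: subtree_size = 1 + 0
    _2: subtree_size = 1 + 5
      U: subtree_size = 1 + 0
      C: subtree_size = 1 + 0
      _3: subtree_size = 1 + 2
        L: subtree_size = 1 + 0
        E: subtree_size = 1 + 0
    P: subtree_size = 1 + 0
  Q: subtree_size = 1 + 0
Total subtree size of _0: 12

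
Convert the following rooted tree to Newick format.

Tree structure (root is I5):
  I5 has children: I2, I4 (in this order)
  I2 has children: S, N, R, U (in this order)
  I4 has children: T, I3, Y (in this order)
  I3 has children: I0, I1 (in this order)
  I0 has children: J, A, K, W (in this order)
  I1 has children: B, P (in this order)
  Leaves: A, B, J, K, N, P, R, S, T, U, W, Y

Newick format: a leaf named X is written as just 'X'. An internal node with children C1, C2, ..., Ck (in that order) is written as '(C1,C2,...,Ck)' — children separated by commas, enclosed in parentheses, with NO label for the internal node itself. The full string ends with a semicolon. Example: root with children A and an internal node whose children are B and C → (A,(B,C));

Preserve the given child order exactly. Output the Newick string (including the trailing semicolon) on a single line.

Answer: ((S,N,R,U),(T,((J,A,K,W),(B,P)),Y));

Derivation:
internal I5 with children ['I2', 'I4']
  internal I2 with children ['S', 'N', 'R', 'U']
    leaf 'S' → 'S'
    leaf 'N' → 'N'
    leaf 'R' → 'R'
    leaf 'U' → 'U'
  → '(S,N,R,U)'
  internal I4 with children ['T', 'I3', 'Y']
    leaf 'T' → 'T'
    internal I3 with children ['I0', 'I1']
      internal I0 with children ['J', 'A', 'K', 'W']
        leaf 'J' → 'J'
        leaf 'A' → 'A'
        leaf 'K' → 'K'
        leaf 'W' → 'W'
      → '(J,A,K,W)'
      internal I1 with children ['B', 'P']
        leaf 'B' → 'B'
        leaf 'P' → 'P'
      → '(B,P)'
    → '((J,A,K,W),(B,P))'
    leaf 'Y' → 'Y'
  → '(T,((J,A,K,W),(B,P)),Y)'
→ '((S,N,R,U),(T,((J,A,K,W),(B,P)),Y))'
Final: ((S,N,R,U),(T,((J,A,K,W),(B,P)),Y));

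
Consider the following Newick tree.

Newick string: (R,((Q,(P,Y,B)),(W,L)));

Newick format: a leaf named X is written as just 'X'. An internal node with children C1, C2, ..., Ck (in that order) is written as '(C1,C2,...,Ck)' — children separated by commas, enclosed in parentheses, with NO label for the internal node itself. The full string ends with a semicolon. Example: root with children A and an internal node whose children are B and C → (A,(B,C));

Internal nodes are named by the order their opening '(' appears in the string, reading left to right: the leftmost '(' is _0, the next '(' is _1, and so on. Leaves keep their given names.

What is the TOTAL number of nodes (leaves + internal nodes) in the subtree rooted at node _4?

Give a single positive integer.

Newick: (R,((Q,(P,Y,B)),(W,L)));
Locate _4: it is the '(' at position 16 (the 5th '(' reading left to right).
Query: subtree rooted at _4
_4: subtree_size = 1 + 2
  W: subtree_size = 1 + 0
  L: subtree_size = 1 + 0
Total subtree size of _4: 3

Answer: 3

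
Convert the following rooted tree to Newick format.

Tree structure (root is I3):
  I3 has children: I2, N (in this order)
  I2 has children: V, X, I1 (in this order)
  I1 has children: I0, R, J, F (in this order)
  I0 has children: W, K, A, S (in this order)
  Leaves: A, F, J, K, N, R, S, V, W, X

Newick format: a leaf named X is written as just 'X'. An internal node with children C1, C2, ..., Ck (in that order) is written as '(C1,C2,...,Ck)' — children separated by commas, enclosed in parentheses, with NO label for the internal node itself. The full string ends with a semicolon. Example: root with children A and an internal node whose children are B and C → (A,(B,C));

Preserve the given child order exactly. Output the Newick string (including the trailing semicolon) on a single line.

internal I3 with children ['I2', 'N']
  internal I2 with children ['V', 'X', 'I1']
    leaf 'V' → 'V'
    leaf 'X' → 'X'
    internal I1 with children ['I0', 'R', 'J', 'F']
      internal I0 with children ['W', 'K', 'A', 'S']
        leaf 'W' → 'W'
        leaf 'K' → 'K'
        leaf 'A' → 'A'
        leaf 'S' → 'S'
      → '(W,K,A,S)'
      leaf 'R' → 'R'
      leaf 'J' → 'J'
      leaf 'F' → 'F'
    → '((W,K,A,S),R,J,F)'
  → '(V,X,((W,K,A,S),R,J,F))'
  leaf 'N' → 'N'
→ '((V,X,((W,K,A,S),R,J,F)),N)'
Final: ((V,X,((W,K,A,S),R,J,F)),N);

Answer: ((V,X,((W,K,A,S),R,J,F)),N);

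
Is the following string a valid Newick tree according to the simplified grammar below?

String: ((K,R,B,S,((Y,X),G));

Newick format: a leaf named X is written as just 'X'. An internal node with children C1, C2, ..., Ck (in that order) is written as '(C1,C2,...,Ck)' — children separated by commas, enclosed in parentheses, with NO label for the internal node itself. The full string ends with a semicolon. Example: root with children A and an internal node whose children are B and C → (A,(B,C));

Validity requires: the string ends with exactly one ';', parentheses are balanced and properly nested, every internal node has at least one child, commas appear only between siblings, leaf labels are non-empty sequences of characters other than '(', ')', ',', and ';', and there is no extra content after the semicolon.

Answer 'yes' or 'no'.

Input: ((K,R,B,S,((Y,X),G));
Paren balance: 4 '(' vs 3 ')' MISMATCH
Ends with single ';': True
Full parse: FAILS (expected , or ) at pos 20)
Valid: False

Answer: no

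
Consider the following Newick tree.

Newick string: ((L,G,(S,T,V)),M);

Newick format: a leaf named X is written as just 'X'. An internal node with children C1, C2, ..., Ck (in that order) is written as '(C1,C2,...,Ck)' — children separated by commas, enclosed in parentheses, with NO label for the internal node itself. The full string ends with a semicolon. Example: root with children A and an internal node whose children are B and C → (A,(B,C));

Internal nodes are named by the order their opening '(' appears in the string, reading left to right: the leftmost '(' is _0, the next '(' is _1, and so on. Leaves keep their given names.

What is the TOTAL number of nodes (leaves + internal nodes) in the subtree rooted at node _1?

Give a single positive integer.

Newick: ((L,G,(S,T,V)),M);
Locate _1: it is the '(' at position 1 (the 2nd '(' reading left to right).
Query: subtree rooted at _1
_1: subtree_size = 1 + 6
  L: subtree_size = 1 + 0
  G: subtree_size = 1 + 0
  _2: subtree_size = 1 + 3
    S: subtree_size = 1 + 0
    T: subtree_size = 1 + 0
    V: subtree_size = 1 + 0
Total subtree size of _1: 7

Answer: 7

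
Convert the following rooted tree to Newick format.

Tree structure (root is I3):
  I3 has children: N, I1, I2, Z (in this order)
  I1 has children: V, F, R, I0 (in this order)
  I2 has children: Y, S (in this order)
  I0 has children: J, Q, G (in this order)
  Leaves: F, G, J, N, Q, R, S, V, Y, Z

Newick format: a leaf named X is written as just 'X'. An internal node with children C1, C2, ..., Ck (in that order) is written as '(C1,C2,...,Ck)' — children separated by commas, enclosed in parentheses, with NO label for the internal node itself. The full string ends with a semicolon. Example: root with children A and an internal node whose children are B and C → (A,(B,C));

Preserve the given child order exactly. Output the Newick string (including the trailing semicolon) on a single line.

Answer: (N,(V,F,R,(J,Q,G)),(Y,S),Z);

Derivation:
internal I3 with children ['N', 'I1', 'I2', 'Z']
  leaf 'N' → 'N'
  internal I1 with children ['V', 'F', 'R', 'I0']
    leaf 'V' → 'V'
    leaf 'F' → 'F'
    leaf 'R' → 'R'
    internal I0 with children ['J', 'Q', 'G']
      leaf 'J' → 'J'
      leaf 'Q' → 'Q'
      leaf 'G' → 'G'
    → '(J,Q,G)'
  → '(V,F,R,(J,Q,G))'
  internal I2 with children ['Y', 'S']
    leaf 'Y' → 'Y'
    leaf 'S' → 'S'
  → '(Y,S)'
  leaf 'Z' → 'Z'
→ '(N,(V,F,R,(J,Q,G)),(Y,S),Z)'
Final: (N,(V,F,R,(J,Q,G)),(Y,S),Z);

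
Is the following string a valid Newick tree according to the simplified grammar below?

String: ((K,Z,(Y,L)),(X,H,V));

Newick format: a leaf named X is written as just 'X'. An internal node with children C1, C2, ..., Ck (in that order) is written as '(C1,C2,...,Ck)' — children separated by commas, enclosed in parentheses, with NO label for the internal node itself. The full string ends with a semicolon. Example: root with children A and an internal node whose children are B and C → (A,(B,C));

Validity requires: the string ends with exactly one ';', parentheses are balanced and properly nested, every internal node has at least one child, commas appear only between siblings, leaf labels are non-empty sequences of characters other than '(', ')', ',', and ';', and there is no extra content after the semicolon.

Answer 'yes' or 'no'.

Answer: yes

Derivation:
Input: ((K,Z,(Y,L)),(X,H,V));
Paren balance: 4 '(' vs 4 ')' OK
Ends with single ';': True
Full parse: OK
Valid: True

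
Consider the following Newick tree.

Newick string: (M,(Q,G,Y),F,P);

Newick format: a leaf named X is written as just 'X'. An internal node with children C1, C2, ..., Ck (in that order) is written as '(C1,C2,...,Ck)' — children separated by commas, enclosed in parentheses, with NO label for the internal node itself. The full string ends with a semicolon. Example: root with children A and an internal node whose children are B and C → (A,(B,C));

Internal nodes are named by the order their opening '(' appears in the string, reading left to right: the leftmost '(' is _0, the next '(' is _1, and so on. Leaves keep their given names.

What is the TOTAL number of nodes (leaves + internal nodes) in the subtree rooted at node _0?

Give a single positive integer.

Newick: (M,(Q,G,Y),F,P);
Locate _0: it is the '(' at position 0 (the 1st '(' reading left to right).
Query: subtree rooted at _0
_0: subtree_size = 1 + 7
  M: subtree_size = 1 + 0
  _1: subtree_size = 1 + 3
    Q: subtree_size = 1 + 0
    G: subtree_size = 1 + 0
    Y: subtree_size = 1 + 0
  F: subtree_size = 1 + 0
  P: subtree_size = 1 + 0
Total subtree size of _0: 8

Answer: 8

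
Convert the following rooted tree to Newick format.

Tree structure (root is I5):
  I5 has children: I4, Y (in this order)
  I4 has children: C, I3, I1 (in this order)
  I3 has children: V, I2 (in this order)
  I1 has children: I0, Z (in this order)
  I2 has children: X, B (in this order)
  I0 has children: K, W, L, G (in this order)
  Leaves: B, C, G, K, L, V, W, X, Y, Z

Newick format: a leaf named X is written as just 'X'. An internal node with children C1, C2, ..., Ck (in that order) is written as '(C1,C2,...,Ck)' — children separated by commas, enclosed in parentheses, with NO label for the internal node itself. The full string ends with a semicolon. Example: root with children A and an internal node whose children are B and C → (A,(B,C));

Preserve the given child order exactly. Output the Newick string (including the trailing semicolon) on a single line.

Answer: ((C,(V,(X,B)),((K,W,L,G),Z)),Y);

Derivation:
internal I5 with children ['I4', 'Y']
  internal I4 with children ['C', 'I3', 'I1']
    leaf 'C' → 'C'
    internal I3 with children ['V', 'I2']
      leaf 'V' → 'V'
      internal I2 with children ['X', 'B']
        leaf 'X' → 'X'
        leaf 'B' → 'B'
      → '(X,B)'
    → '(V,(X,B))'
    internal I1 with children ['I0', 'Z']
      internal I0 with children ['K', 'W', 'L', 'G']
        leaf 'K' → 'K'
        leaf 'W' → 'W'
        leaf 'L' → 'L'
        leaf 'G' → 'G'
      → '(K,W,L,G)'
      leaf 'Z' → 'Z'
    → '((K,W,L,G),Z)'
  → '(C,(V,(X,B)),((K,W,L,G),Z))'
  leaf 'Y' → 'Y'
→ '((C,(V,(X,B)),((K,W,L,G),Z)),Y)'
Final: ((C,(V,(X,B)),((K,W,L,G),Z)),Y);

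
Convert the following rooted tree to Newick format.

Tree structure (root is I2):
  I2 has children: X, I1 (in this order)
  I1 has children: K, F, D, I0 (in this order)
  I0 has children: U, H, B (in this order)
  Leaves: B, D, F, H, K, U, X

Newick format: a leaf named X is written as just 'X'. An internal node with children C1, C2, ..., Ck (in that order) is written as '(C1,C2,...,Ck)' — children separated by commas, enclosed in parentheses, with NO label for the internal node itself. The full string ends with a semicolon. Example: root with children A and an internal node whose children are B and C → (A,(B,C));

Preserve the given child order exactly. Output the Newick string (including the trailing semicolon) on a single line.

internal I2 with children ['X', 'I1']
  leaf 'X' → 'X'
  internal I1 with children ['K', 'F', 'D', 'I0']
    leaf 'K' → 'K'
    leaf 'F' → 'F'
    leaf 'D' → 'D'
    internal I0 with children ['U', 'H', 'B']
      leaf 'U' → 'U'
      leaf 'H' → 'H'
      leaf 'B' → 'B'
    → '(U,H,B)'
  → '(K,F,D,(U,H,B))'
→ '(X,(K,F,D,(U,H,B)))'
Final: (X,(K,F,D,(U,H,B)));

Answer: (X,(K,F,D,(U,H,B)));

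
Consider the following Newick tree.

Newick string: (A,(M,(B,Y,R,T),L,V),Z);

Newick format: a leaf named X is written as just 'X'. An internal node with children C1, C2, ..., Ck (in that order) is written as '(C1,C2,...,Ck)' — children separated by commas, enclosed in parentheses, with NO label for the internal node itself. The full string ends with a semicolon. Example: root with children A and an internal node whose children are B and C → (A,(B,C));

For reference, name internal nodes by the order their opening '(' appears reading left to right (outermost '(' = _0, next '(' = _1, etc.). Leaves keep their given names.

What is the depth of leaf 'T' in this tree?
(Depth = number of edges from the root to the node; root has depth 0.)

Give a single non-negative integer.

Answer: 3

Derivation:
Newick: (A,(M,(B,Y,R,T),L,V),Z);
Naming internals by '(' encounter order: outermost '(' = _0, next = _1, ...
Query node: T
Path from root: _0 -> _1 -> _2 -> T
Depth of T: 3 (number of edges from root)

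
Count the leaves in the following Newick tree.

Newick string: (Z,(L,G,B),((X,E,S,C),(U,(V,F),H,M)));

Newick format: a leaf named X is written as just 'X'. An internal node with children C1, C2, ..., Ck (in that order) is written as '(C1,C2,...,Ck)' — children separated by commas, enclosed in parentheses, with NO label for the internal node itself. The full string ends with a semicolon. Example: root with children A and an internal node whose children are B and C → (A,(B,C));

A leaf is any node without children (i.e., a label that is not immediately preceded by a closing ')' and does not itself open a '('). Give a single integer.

Newick: (Z,(L,G,B),((X,E,S,C),(U,(V,F),H,M)));
Scan left-to-right; a leaf is any maximal label run not followed by '(':
  pos 1: leaf 'Z' → count = 1
  pos 4: leaf 'L' → count = 2
  pos 6: leaf 'G' → count = 3
  pos 8: leaf 'B' → count = 4
  pos 13: leaf 'X' → count = 5
  pos 15: leaf 'E' → count = 6
  pos 17: leaf 'S' → count = 7
  pos 19: leaf 'C' → count = 8
  pos 23: leaf 'U' → count = 9
  pos 26: leaf 'V' → count = 10
  pos 28: leaf 'F' → count = 11
  pos 31: leaf 'H' → count = 12
  pos 33: leaf 'M' → count = 13
Total leaves: 13

Answer: 13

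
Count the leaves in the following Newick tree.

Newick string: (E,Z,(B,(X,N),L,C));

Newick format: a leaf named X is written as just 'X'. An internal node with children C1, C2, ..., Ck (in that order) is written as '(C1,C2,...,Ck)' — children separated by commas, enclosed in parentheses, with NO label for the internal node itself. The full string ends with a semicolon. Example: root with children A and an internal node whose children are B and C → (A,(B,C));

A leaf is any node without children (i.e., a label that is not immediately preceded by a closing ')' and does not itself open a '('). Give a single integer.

Answer: 7

Derivation:
Newick: (E,Z,(B,(X,N),L,C));
Scan left-to-right; a leaf is any maximal label run not followed by '(':
  pos 1: leaf 'E' → count = 1
  pos 3: leaf 'Z' → count = 2
  pos 6: leaf 'B' → count = 3
  pos 9: leaf 'X' → count = 4
  pos 11: leaf 'N' → count = 5
  pos 14: leaf 'L' → count = 6
  pos 16: leaf 'C' → count = 7
Total leaves: 7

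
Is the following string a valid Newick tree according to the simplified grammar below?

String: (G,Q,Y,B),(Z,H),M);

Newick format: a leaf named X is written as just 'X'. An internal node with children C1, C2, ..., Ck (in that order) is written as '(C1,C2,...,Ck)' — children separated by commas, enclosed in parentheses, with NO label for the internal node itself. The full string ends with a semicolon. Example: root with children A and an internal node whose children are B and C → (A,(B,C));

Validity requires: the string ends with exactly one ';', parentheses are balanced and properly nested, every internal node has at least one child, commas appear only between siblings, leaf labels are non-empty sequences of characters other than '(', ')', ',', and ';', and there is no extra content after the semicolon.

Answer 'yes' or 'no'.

Answer: no

Derivation:
Input: (G,Q,Y,B),(Z,H),M);
Paren balance: 2 '(' vs 3 ')' MISMATCH
Ends with single ';': True
Full parse: FAILS (extra content after tree at pos 9)
Valid: False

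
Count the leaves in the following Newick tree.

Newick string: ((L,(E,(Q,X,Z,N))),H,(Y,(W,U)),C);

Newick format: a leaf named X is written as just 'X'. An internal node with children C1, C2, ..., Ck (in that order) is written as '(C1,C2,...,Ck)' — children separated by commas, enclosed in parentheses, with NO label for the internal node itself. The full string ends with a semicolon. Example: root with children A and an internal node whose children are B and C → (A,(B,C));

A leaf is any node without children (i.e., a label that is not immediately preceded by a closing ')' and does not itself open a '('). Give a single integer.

Newick: ((L,(E,(Q,X,Z,N))),H,(Y,(W,U)),C);
Scan left-to-right; a leaf is any maximal label run not followed by '(':
  pos 2: leaf 'L' → count = 1
  pos 5: leaf 'E' → count = 2
  pos 8: leaf 'Q' → count = 3
  pos 10: leaf 'X' → count = 4
  pos 12: leaf 'Z' → count = 5
  pos 14: leaf 'N' → count = 6
  pos 19: leaf 'H' → count = 7
  pos 22: leaf 'Y' → count = 8
  pos 25: leaf 'W' → count = 9
  pos 27: leaf 'U' → count = 10
  pos 31: leaf 'C' → count = 11
Total leaves: 11

Answer: 11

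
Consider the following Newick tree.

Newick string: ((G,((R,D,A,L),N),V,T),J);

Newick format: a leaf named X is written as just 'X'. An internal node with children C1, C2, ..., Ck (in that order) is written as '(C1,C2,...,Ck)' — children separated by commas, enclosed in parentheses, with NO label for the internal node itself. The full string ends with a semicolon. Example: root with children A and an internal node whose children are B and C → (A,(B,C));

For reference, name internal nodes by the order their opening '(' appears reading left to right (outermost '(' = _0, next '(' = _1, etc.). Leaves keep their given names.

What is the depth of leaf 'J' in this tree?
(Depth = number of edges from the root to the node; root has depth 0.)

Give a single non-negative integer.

Answer: 1

Derivation:
Newick: ((G,((R,D,A,L),N),V,T),J);
Naming internals by '(' encounter order: outermost '(' = _0, next = _1, ...
Query node: J
Path from root: _0 -> J
Depth of J: 1 (number of edges from root)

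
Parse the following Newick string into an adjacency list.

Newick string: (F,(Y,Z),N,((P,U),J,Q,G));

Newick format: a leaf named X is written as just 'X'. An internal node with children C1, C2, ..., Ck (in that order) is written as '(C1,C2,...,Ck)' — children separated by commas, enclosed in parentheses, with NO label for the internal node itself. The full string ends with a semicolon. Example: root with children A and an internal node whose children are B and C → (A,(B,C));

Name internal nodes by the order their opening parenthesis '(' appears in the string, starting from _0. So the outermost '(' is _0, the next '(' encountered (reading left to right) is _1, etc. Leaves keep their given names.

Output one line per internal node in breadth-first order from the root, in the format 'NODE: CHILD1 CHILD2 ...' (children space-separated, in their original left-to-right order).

Input: (F,(Y,Z),N,((P,U),J,Q,G));
Scanning left-to-right, naming '(' by encounter order:
  pos 0: '(' -> open internal node _0 (depth 1)
  pos 3: '(' -> open internal node _1 (depth 2)
  pos 7: ')' -> close internal node _1 (now at depth 1)
  pos 11: '(' -> open internal node _2 (depth 2)
  pos 12: '(' -> open internal node _3 (depth 3)
  pos 16: ')' -> close internal node _3 (now at depth 2)
  pos 23: ')' -> close internal node _2 (now at depth 1)
  pos 24: ')' -> close internal node _0 (now at depth 0)
Total internal nodes: 4
BFS adjacency from root:
  _0: F _1 N _2
  _1: Y Z
  _2: _3 J Q G
  _3: P U

Answer: _0: F _1 N _2
_1: Y Z
_2: _3 J Q G
_3: P U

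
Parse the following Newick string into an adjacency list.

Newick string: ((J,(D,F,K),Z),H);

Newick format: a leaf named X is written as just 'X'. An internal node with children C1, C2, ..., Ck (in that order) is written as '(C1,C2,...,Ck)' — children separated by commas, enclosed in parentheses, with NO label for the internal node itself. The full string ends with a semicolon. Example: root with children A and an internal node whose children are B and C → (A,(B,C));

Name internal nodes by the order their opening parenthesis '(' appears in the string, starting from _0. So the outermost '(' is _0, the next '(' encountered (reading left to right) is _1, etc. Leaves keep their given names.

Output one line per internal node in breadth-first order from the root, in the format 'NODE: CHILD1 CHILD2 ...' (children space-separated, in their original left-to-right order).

Input: ((J,(D,F,K),Z),H);
Scanning left-to-right, naming '(' by encounter order:
  pos 0: '(' -> open internal node _0 (depth 1)
  pos 1: '(' -> open internal node _1 (depth 2)
  pos 4: '(' -> open internal node _2 (depth 3)
  pos 10: ')' -> close internal node _2 (now at depth 2)
  pos 13: ')' -> close internal node _1 (now at depth 1)
  pos 16: ')' -> close internal node _0 (now at depth 0)
Total internal nodes: 3
BFS adjacency from root:
  _0: _1 H
  _1: J _2 Z
  _2: D F K

Answer: _0: _1 H
_1: J _2 Z
_2: D F K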